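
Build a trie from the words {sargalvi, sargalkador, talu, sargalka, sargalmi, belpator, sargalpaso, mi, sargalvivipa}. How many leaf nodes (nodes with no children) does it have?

A leaf is a node with no children — equivalently, the end of a word that is not a proper prefix of any other stored word.
Those words: "belpator", "mi", "sargalkador", "sargalmi", "sargalpaso", "sargalvivipa", "talu"
Leaf count: 7

7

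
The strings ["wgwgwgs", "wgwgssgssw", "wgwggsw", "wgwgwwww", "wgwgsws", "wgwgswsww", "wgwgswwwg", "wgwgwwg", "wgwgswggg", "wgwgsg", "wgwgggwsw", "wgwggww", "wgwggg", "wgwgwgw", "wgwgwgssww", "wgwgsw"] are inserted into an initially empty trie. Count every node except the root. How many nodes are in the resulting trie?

41

For each word, the new-node count is its length minus the longest prefix already in the trie:
  "wgwgwgs" → 7 new (w, g, w, g, w, g, s)
  "wgwgssgssw" → prefix "wgwg" already present; 6 new (s, s, g, s, s, w)
  "wgwggsw" → prefix "wgwg" already present; 3 new (g, s, w)
  "wgwgwwww" → prefix "wgwgw" already present; 3 new (w, w, w)
  "wgwgsws" → prefix "wgwgs" already present; 2 new (w, s)
  "wgwgswsww" → prefix "wgwgsws" already present; 2 new (w, w)
  "wgwgswwwg" → prefix "wgwgsw" already present; 3 new (w, w, g)
  "wgwgwwg" → prefix "wgwgww" already present; 1 new (g)
  "wgwgswggg" → prefix "wgwgsw" already present; 3 new (g, g, g)
  "wgwgsg" → prefix "wgwgs" already present; 1 new (g)
  "wgwgggwsw" → prefix "wgwgg" already present; 4 new (g, w, s, w)
  "wgwggww" → prefix "wgwgg" already present; 2 new (w, w)
  "wgwggg" → prefix "wgwggg" already present; 0 new (none)
  "wgwgwgw" → prefix "wgwgwg" already present; 1 new (w)
  "wgwgwgssww" → prefix "wgwgwgs" already present; 3 new (s, w, w)
  "wgwgsw" → prefix "wgwgsw" already present; 0 new (none)
Total nodes = 7 + 6 + 3 + 3 + 2 + 2 + 3 + 1 + 3 + 1 + 4 + 2 + 0 + 1 + 3 + 0 = 41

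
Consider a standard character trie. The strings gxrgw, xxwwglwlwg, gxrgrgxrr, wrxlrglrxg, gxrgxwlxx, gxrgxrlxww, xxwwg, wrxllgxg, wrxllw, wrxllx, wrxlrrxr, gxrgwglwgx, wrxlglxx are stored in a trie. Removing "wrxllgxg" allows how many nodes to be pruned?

3

A node on "wrxllgxg"'s path can go only if nothing else ends at it or branches off below it.
The suffix "gxg" (3 nodes) is used only by "wrxllgxg"; the node for "wrxll" still has the child "w", so pruning stops there.
Nodes removed: 3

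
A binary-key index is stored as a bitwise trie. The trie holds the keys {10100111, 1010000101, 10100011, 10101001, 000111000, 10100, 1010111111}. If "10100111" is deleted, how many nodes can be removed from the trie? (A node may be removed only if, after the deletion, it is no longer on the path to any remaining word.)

A node on "10100111"'s path can go only if nothing else ends at it or branches off below it.
The suffix "111" (3 nodes) is used only by "10100111"; the node for "10100" still has the child "0", so pruning stops there.
Nodes removed: 3

3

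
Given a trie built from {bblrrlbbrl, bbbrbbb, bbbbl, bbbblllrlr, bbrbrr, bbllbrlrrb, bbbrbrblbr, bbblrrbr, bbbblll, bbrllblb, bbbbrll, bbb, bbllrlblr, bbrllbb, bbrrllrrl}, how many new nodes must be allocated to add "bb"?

0

"bb" is already a full path in the trie; only an end-marker is added.
No new nodes are needed: 0.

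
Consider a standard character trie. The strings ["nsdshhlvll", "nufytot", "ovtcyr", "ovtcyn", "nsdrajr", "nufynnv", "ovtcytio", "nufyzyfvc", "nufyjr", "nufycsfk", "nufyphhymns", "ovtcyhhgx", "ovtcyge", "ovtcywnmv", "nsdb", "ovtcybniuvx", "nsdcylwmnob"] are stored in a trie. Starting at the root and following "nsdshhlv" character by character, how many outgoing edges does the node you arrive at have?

1

The children of the "nsdshhlv" node are the distinct next characters among strings starting with "nsdshhlv".
Characters that immediately follow "nsdshhlv" among the stored strings: {l}.
That node has 1 child edge.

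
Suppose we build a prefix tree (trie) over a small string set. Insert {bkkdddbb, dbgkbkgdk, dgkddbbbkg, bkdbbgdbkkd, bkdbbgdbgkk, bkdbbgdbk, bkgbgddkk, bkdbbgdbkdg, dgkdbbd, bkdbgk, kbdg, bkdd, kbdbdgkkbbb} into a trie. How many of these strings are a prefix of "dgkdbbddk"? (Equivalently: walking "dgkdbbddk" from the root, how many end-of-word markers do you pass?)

Traverse "dgkdbbddk" character by character; count nodes along the way that are marked as word ends.
Prefixes of the query that are stored words: "dgkdbbd"
Count: 1

1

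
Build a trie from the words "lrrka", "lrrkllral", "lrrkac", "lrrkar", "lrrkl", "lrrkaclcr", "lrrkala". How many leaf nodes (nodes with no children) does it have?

4

Leaves are exactly the stored words that no other stored word extends.
Those words: "lrrkaclcr", "lrrkala", "lrrkar", "lrrkllral"
Leaf count: 4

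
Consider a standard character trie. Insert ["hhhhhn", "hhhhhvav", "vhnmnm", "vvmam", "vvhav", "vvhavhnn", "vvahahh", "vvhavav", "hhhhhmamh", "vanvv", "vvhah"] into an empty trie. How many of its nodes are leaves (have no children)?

10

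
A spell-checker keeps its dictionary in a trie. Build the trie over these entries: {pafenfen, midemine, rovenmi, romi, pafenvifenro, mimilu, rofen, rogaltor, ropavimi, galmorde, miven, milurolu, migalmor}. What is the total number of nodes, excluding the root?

For each word, the new-node count is its length minus the longest prefix already in the trie:
  "pafenfen" → 8 new (p, a, f, e, n, f, e, n)
  "midemine" → 8 new (m, i, d, e, m, i, n, e)
  "rovenmi" → 7 new (r, o, v, e, n, m, i)
  "romi" → prefix "ro" already present; 2 new (m, i)
  "pafenvifenro" → prefix "pafen" already present; 7 new (v, i, f, e, n, r, o)
  "mimilu" → prefix "mi" already present; 4 new (m, i, l, u)
  "rofen" → prefix "ro" already present; 3 new (f, e, n)
  "rogaltor" → prefix "ro" already present; 6 new (g, a, l, t, o, r)
  "ropavimi" → prefix "ro" already present; 6 new (p, a, v, i, m, i)
  "galmorde" → 8 new (g, a, l, m, o, r, d, e)
  "miven" → prefix "mi" already present; 3 new (v, e, n)
  "milurolu" → prefix "mi" already present; 6 new (l, u, r, o, l, u)
  "migalmor" → prefix "mi" already present; 6 new (g, a, l, m, o, r)
Total nodes = 8 + 8 + 7 + 2 + 7 + 4 + 3 + 6 + 6 + 8 + 3 + 6 + 6 = 74

74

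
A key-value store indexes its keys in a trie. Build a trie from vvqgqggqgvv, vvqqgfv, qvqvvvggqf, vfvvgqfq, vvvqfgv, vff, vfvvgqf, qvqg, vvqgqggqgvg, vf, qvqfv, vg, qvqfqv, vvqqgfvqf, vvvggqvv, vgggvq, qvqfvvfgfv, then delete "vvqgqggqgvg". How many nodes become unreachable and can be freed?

1

Walk "vvqgqggqgvg" from the leaf back toward the root, removing each node that no remaining word uses.
The suffix "g" (1 node) is used only by "vvqgqggqgvg"; the node for "vvqgqggqgv" still has the child "v", so pruning stops there.
Nodes removed: 1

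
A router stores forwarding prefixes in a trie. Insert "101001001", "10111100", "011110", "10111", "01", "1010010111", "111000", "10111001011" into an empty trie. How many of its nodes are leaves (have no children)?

Leaves are exactly the stored words that no other stored word extends.
Those words: "011110", "101001001", "1010010111", "10111001011", "10111100", "111000"
Leaf count: 6

6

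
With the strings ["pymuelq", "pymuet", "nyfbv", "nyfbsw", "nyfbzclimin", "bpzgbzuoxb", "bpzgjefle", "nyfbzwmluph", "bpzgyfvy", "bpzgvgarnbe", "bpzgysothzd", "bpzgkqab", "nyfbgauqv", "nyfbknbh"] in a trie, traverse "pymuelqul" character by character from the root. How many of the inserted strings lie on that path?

Check each prefix of "pymuelqul" against the stored set — each match is an end-marker on the path.
Prefixes of the query that are stored words: "pymuelq"
Count: 1

1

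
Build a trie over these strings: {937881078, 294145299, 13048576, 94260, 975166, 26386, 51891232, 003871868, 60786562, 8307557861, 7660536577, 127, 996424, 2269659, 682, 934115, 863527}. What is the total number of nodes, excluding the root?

108

Insert word by word; a character creates a node only if that edge doesn't already exist:
  "937881078" → 9 new (9, 3, 7, 8, 8, 1, 0, 7, 8)
  "294145299" → 9 new (2, 9, 4, 1, 4, 5, 2, 9, 9)
  "13048576" → 8 new (1, 3, 0, 4, 8, 5, 7, 6)
  "94260" → prefix "9" already present; 4 new (4, 2, 6, 0)
  "975166" → prefix "9" already present; 5 new (7, 5, 1, 6, 6)
  "26386" → prefix "2" already present; 4 new (6, 3, 8, 6)
  "51891232" → 8 new (5, 1, 8, 9, 1, 2, 3, 2)
  "003871868" → 9 new (0, 0, 3, 8, 7, 1, 8, 6, 8)
  "60786562" → 8 new (6, 0, 7, 8, 6, 5, 6, 2)
  "8307557861" → 10 new (8, 3, 0, 7, 5, 5, 7, 8, 6, 1)
  "7660536577" → 10 new (7, 6, 6, 0, 5, 3, 6, 5, 7, 7)
  "127" → prefix "1" already present; 2 new (2, 7)
  "996424" → prefix "9" already present; 5 new (9, 6, 4, 2, 4)
  "2269659" → prefix "2" already present; 6 new (2, 6, 9, 6, 5, 9)
  "682" → prefix "6" already present; 2 new (8, 2)
  "934115" → prefix "93" already present; 4 new (4, 1, 1, 5)
  "863527" → prefix "8" already present; 5 new (6, 3, 5, 2, 7)
Total nodes = 9 + 9 + 8 + 4 + 5 + 4 + 8 + 9 + 8 + 10 + 10 + 2 + 5 + 6 + 2 + 4 + 5 = 108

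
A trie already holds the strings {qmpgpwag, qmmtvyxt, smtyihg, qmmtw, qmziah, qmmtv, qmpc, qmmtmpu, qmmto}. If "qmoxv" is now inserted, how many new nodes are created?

3

The longest prefix of "qmoxv" already in the trie is "qm" (length 2).
So 5 − 2 = 3 new nodes.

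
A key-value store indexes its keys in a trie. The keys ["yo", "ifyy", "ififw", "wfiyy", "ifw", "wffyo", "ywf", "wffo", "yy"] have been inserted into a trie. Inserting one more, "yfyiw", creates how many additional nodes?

The longest prefix of "yfyiw" already in the trie is "y" (length 1).
Each of the 4 remaining characters creates one node.

4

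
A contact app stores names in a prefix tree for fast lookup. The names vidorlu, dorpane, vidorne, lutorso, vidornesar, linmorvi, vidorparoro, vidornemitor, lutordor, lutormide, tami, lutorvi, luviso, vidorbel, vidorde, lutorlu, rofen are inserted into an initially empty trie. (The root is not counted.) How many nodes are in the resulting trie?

Insert word by word; a character creates a node only if that edge doesn't already exist:
  "vidorlu" → 7 new (v, i, d, o, r, l, u)
  "dorpane" → 7 new (d, o, r, p, a, n, e)
  "vidorne" → prefix "vidor" already present; 2 new (n, e)
  "lutorso" → 7 new (l, u, t, o, r, s, o)
  "vidornesar" → prefix "vidorne" already present; 3 new (s, a, r)
  "linmorvi" → prefix "l" already present; 7 new (i, n, m, o, r, v, i)
  "vidorparoro" → prefix "vidor" already present; 6 new (p, a, r, o, r, o)
  "vidornemitor" → prefix "vidorne" already present; 5 new (m, i, t, o, r)
  "lutordor" → prefix "lutor" already present; 3 new (d, o, r)
  "lutormide" → prefix "lutor" already present; 4 new (m, i, d, e)
  "tami" → 4 new (t, a, m, i)
  "lutorvi" → prefix "lutor" already present; 2 new (v, i)
  "luviso" → prefix "lu" already present; 4 new (v, i, s, o)
  "vidorbel" → prefix "vidor" already present; 3 new (b, e, l)
  "vidorde" → prefix "vidor" already present; 2 new (d, e)
  "lutorlu" → prefix "lutor" already present; 2 new (l, u)
  "rofen" → 5 new (r, o, f, e, n)
Total nodes = 7 + 7 + 2 + 7 + 3 + 7 + 6 + 5 + 3 + 4 + 4 + 2 + 4 + 3 + 2 + 2 + 5 = 73

73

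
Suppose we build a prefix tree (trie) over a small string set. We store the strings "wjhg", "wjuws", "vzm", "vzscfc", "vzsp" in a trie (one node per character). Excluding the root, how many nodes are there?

15

Trie structure (* marks end of a word):
(root)
├─ v
│  └─ z
│     ├─ m *
│     └─ s
│        ├─ c
│        │  └─ f
│        │     └─ c *
│        └─ p *
└─ w
   └─ j
      ├─ h
      │  └─ g *
      └─ u
         └─ w
            └─ s *
Counting every labelled node above: 15.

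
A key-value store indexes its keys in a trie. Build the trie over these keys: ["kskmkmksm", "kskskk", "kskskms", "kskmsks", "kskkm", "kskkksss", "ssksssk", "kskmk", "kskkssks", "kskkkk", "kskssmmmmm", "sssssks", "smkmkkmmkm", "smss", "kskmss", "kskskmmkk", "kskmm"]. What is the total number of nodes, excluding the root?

62

Insert word by word; a character creates a node only if that edge doesn't already exist:
  "kskmkmksm" → 9 new (k, s, k, m, k, m, k, s, m)
  "kskskk" → prefix "ksk" already present; 3 new (s, k, k)
  "kskskms" → prefix "ksksk" already present; 2 new (m, s)
  "kskmsks" → prefix "kskm" already present; 3 new (s, k, s)
  "kskkm" → prefix "ksk" already present; 2 new (k, m)
  "kskkksss" → prefix "kskk" already present; 4 new (k, s, s, s)
  "ssksssk" → 7 new (s, s, k, s, s, s, k)
  "kskmk" → prefix "kskmk" already present; 0 new (none)
  "kskkssks" → prefix "kskk" already present; 4 new (s, s, k, s)
  "kskkkk" → prefix "kskkk" already present; 1 new (k)
  "kskssmmmmm" → prefix "ksks" already present; 6 new (s, m, m, m, m, m)
  "sssssks" → prefix "ss" already present; 5 new (s, s, s, k, s)
  "smkmkkmmkm" → prefix "s" already present; 9 new (m, k, m, k, k, m, m, k, m)
  "smss" → prefix "sm" already present; 2 new (s, s)
  "kskmss" → prefix "kskms" already present; 1 new (s)
  "kskskmmkk" → prefix "kskskm" already present; 3 new (m, k, k)
  "kskmm" → prefix "kskm" already present; 1 new (m)
Total nodes = 9 + 3 + 2 + 3 + 2 + 4 + 7 + 0 + 4 + 1 + 6 + 5 + 9 + 2 + 1 + 3 + 1 = 62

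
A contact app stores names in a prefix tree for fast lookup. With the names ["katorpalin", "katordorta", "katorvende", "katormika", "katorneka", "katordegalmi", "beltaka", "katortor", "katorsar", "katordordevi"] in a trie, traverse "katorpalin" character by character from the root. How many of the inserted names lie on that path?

1

Check each prefix of "katorpalin" against the stored set — each match is an end-marker on the path.
Prefixes of the query that are stored words: "katorpalin"
Count: 1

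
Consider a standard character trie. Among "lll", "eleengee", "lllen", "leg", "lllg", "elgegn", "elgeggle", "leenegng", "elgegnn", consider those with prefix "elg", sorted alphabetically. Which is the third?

elgegnn

Words with prefix "elg", in lexicographic order: "elgeggle", "elgegn", "elgegnn"
Position 3: elgegnn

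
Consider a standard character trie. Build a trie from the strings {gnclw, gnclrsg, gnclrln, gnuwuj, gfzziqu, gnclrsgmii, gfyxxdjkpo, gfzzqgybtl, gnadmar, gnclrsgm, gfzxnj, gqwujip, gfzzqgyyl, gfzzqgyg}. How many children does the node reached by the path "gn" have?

Follow the path "gn" to its node, then look at its outgoing edges.
Distinct next characters after "gn": a, c, u.
That node has 3 child edges.

3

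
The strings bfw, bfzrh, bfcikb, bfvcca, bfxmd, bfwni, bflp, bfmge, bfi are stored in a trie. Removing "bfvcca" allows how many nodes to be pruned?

After clearing the end-marker at "bfvcca", prune upward until reaching a node still needed by another word.
The suffix "vcca" (4 nodes) is used only by "bfvcca"; the node for "bf" still has the child "w", so pruning stops there.
Nodes removed: 4

4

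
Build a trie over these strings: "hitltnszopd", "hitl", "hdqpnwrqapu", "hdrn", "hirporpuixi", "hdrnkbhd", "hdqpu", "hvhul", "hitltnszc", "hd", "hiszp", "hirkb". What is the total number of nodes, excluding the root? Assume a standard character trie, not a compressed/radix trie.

47

Trace insertions, counting only characters that open a new branch:
  "hitltnszopd" → 11 new (h, i, t, l, t, n, s, z, o, p, d)
  "hitl" → prefix "hitl" already present; 0 new (none)
  "hdqpnwrqapu" → prefix "h" already present; 10 new (d, q, p, n, w, r, q, a, p, u)
  "hdrn" → prefix "hd" already present; 2 new (r, n)
  "hirporpuixi" → prefix "hi" already present; 9 new (r, p, o, r, p, u, i, x, i)
  "hdrnkbhd" → prefix "hdrn" already present; 4 new (k, b, h, d)
  "hdqpu" → prefix "hdqp" already present; 1 new (u)
  "hvhul" → prefix "h" already present; 4 new (v, h, u, l)
  "hitltnszc" → prefix "hitltnsz" already present; 1 new (c)
  "hd" → prefix "hd" already present; 0 new (none)
  "hiszp" → prefix "hi" already present; 3 new (s, z, p)
  "hirkb" → prefix "hir" already present; 2 new (k, b)
Total nodes = 11 + 0 + 10 + 2 + 9 + 4 + 1 + 4 + 1 + 0 + 3 + 2 = 47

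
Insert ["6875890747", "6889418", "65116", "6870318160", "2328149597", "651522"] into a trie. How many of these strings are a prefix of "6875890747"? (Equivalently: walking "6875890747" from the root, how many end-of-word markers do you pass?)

1

Walk "6875890747" from the root; an end-of-word marker is hit whenever a stored word is a prefix of "6875890747".
Prefixes of the query that are stored words: "6875890747"
Count: 1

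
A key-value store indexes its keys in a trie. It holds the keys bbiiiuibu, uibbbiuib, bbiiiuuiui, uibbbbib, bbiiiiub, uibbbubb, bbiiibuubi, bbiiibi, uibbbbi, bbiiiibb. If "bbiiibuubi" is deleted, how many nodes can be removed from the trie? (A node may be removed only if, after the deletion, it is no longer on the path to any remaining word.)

After clearing the end-marker at "bbiiibuubi", prune upward until reaching a node still needed by another word.
The suffix "uubi" (4 nodes) is used only by "bbiiibuubi"; the node for "bbiiib" still has the child "i", so pruning stops there.
Nodes removed: 4

4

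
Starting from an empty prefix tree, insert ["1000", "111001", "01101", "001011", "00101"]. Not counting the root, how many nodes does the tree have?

19

For each word, the new-node count is its length minus the longest prefix already in the trie:
  "1000" → 4 new (1, 0, 0, 0)
  "111001" → prefix "1" already present; 5 new (1, 1, 0, 0, 1)
  "01101" → 5 new (0, 1, 1, 0, 1)
  "001011" → prefix "0" already present; 5 new (0, 1, 0, 1, 1)
  "00101" → prefix "00101" already present; 0 new (none)
Total nodes = 4 + 5 + 5 + 5 + 0 = 19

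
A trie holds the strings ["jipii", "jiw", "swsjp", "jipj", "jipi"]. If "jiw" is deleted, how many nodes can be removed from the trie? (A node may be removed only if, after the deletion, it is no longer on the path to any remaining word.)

1

After clearing the end-marker at "jiw", prune upward until reaching a node still needed by another word.
The suffix "w" (1 node) is used only by "jiw"; the node for "ji" still has the child "p", so pruning stops there.
Nodes removed: 1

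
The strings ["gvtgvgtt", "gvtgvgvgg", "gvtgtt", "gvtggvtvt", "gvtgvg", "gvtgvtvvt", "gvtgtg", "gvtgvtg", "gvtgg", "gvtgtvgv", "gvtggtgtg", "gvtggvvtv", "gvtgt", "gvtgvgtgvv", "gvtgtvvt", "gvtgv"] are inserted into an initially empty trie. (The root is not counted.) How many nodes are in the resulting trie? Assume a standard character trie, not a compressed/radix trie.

39

Trie structure (* marks end of a word):
(root)
└─ g
   └─ v
      └─ t
         └─ g
            ├─ g *
            │  ├─ t
            │  │  └─ g
            │  │     └─ t
            │  │        └─ g *
            │  └─ v
            │     ├─ t
            │     │  └─ v
            │     │     └─ t *
            │     └─ v
            │        └─ t
            │           └─ v *
            ├─ t *
            │  ├─ g *
            │  ├─ t *
            │  └─ v
            │     ├─ g
            │     │  └─ v *
            │     └─ v
            │        └─ t *
            └─ v *
               ├─ g *
               │  ├─ t
               │  │  ├─ g
               │  │  │  └─ v
               │  │  │     └─ v *
               │  │  └─ t *
               │  └─ v
               │     └─ g
               │        └─ g *
               └─ t
                  ├─ g *
                  └─ v
                     └─ v
                        └─ t *
Counting every labelled node above: 39.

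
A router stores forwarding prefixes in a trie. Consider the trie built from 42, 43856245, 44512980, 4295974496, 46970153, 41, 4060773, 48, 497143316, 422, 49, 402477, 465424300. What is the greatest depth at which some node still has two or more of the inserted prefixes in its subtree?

The deepest shared node is where two words last agree before diverging.
e.g. "402477" and "4060773" share the prefix "40" of length 2; no pair shares a longer one.
Longest shared-prefix length: 2

2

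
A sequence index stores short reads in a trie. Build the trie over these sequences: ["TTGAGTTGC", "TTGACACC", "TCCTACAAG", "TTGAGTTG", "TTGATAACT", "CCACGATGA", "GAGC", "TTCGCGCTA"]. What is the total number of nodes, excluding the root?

46

Count nodes per top-level branch (shared prefixes stored once):
  'C'-branch (CCACGATGA): 9 nodes
  'G'-branch (GAGC): 4 nodes
  'T'-branch (TCCTACAAG, TTCGCGCTA, TTGACACC, TTGAGTTG, TTGAGTTGC, TTGATAACT): 33 nodes
Sum: 46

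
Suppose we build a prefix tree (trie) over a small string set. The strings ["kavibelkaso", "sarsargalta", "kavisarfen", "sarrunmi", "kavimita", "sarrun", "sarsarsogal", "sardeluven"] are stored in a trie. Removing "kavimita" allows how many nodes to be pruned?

After clearing the end-marker at "kavimita", prune upward until reaching a node still needed by another word.
The suffix "mita" (4 nodes) is used only by "kavimita"; the node for "kavi" still has the child "b", so pruning stops there.
Nodes removed: 4

4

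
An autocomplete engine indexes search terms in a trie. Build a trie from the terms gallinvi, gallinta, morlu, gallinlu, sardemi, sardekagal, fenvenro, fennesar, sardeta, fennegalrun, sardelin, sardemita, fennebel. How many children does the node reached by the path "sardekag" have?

1

The children of the "sardekag" node are the distinct next characters among strings starting with "sardekag".
Distinct next characters after "sardekag": a.
That node has 1 child edge.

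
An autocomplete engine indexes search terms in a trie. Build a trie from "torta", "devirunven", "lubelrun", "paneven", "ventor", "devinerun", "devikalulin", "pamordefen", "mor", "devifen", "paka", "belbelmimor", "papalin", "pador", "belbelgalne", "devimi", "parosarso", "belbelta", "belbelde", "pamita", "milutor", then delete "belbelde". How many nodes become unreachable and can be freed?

2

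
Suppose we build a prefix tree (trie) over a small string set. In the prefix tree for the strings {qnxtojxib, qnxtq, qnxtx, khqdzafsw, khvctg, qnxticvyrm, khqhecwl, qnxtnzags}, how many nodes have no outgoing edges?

8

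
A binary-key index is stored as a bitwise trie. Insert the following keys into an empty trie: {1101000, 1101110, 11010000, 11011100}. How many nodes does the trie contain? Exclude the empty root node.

12

For each word, the new-node count is its length minus the longest prefix already in the trie:
  "1101000" → 7 new (1, 1, 0, 1, 0, 0, 0)
  "1101110" → prefix "1101" already present; 3 new (1, 1, 0)
  "11010000" → prefix "1101000" already present; 1 new (0)
  "11011100" → prefix "1101110" already present; 1 new (0)
Total nodes = 7 + 3 + 1 + 1 = 12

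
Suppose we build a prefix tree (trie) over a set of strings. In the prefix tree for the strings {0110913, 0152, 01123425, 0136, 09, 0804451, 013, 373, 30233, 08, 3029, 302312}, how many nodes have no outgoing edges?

Leaves are exactly the stored words that no other stored word extends.
Those words: "0110913", "01123425", "0136", "0152", "0804451", "09", "302312", "30233", "3029", "373"
Leaf count: 10

10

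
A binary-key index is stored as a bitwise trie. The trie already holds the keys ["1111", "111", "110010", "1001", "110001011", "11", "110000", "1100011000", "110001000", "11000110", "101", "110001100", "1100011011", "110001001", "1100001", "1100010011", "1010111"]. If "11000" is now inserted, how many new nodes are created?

0

"11000" is already a full path in the trie; only an end-marker is added.
No new nodes are needed: 0.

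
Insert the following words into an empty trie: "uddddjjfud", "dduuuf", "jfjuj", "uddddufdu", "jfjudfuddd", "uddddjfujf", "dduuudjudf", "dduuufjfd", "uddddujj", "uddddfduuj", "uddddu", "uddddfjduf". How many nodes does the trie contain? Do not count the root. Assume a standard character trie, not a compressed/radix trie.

Insert word by word; a character creates a node only if that edge doesn't already exist:
  "uddddjjfud" → 10 new (u, d, d, d, d, j, j, f, u, d)
  "dduuuf" → 6 new (d, d, u, u, u, f)
  "jfjuj" → 5 new (j, f, j, u, j)
  "uddddufdu" → prefix "udddd" already present; 4 new (u, f, d, u)
  "jfjudfuddd" → prefix "jfju" already present; 6 new (d, f, u, d, d, d)
  "uddddjfujf" → prefix "uddddj" already present; 4 new (f, u, j, f)
  "dduuudjudf" → prefix "dduuu" already present; 5 new (d, j, u, d, f)
  "dduuufjfd" → prefix "dduuuf" already present; 3 new (j, f, d)
  "uddddujj" → prefix "uddddu" already present; 2 new (j, j)
  "uddddfduuj" → prefix "udddd" already present; 5 new (f, d, u, u, j)
  "uddddu" → prefix "uddddu" already present; 0 new (none)
  "uddddfjduf" → prefix "uddddf" already present; 4 new (j, d, u, f)
Total nodes = 10 + 6 + 5 + 4 + 6 + 4 + 5 + 3 + 2 + 5 + 0 + 4 = 54

54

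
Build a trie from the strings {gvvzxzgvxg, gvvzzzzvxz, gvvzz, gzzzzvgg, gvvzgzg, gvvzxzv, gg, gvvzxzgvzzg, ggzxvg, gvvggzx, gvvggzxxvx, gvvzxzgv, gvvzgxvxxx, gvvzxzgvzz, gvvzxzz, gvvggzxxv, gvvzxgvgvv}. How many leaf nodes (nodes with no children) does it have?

Leaves are exactly the stored words that no other stored word extends.
Those words: "ggzxvg", "gvvggzxxvx", "gvvzgxvxxx", "gvvzgzg", "gvvzxgvgvv", "gvvzxzgvxg", "gvvzxzgvzzg", "gvvzxzv", "gvvzxzz", "gvvzzzzvxz", "gzzzzvgg"
Leaf count: 11

11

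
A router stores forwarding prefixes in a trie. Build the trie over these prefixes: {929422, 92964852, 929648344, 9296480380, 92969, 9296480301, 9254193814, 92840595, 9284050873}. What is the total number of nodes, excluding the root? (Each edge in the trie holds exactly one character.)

Trie structure (* marks end of a word):
(root)
└─ 9
   └─ 2
      ├─ 5
      │  └─ 4
      │     └─ 1
      │        └─ 9
      │           └─ 3
      │              └─ 8
      │                 └─ 1
      │                    └─ 4 *
      ├─ 8
      │  └─ 4
      │     └─ 0
      │        └─ 5
      │           ├─ 0
      │           │  └─ 8
      │           │     └─ 7
      │           │        └─ 3 *
      │           └─ 9
      │              └─ 5 *
      └─ 9
         ├─ 4
         │  └─ 2
         │     └─ 2 *
         └─ 6
            ├─ 4
            │  └─ 8
            │     ├─ 0
            │     │  └─ 3
            │     │     ├─ 0
            │     │     │  └─ 1 *
            │     │     └─ 8
            │     │        └─ 0 *
            │     ├─ 3
            │     │  └─ 4
            │     │     └─ 4 *
            │     └─ 5
            │        └─ 2 *
            └─ 9 *
Counting every labelled node above: 39.

39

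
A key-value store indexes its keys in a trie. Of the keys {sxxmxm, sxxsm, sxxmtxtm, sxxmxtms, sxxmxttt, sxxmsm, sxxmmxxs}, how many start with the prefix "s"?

Walk to "s"; the words in its subtree are exactly those with that prefix.
Matches: "sxxmmxxs", "sxxmsm", "sxxmtxtm", "sxxmxm", "sxxmxtms", "sxxmxttt", "sxxsm"
Count: 7

7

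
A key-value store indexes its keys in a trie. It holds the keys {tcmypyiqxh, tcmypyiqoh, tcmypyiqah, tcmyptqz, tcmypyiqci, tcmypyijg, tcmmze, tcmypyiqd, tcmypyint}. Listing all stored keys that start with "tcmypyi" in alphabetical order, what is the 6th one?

tcmypyiqoh

DFS of the "tcmypyi" subtree visits, in order: "tcmypyijg", "tcmypyint", "tcmypyiqah", "tcmypyiqci", "tcmypyiqd", "tcmypyiqoh", "tcmypyiqxh"
The 6th is tcmypyiqoh.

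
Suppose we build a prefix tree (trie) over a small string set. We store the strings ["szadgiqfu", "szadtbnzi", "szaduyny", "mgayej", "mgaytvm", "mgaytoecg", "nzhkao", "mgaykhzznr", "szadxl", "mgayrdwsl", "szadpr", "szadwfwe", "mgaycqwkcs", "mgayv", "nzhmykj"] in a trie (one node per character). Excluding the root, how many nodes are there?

Trace insertions, counting only characters that open a new branch:
  "szadgiqfu" → 9 new (s, z, a, d, g, i, q, f, u)
  "szadtbnzi" → prefix "szad" already present; 5 new (t, b, n, z, i)
  "szaduyny" → prefix "szad" already present; 4 new (u, y, n, y)
  "mgayej" → 6 new (m, g, a, y, e, j)
  "mgaytvm" → prefix "mgay" already present; 3 new (t, v, m)
  "mgaytoecg" → prefix "mgayt" already present; 4 new (o, e, c, g)
  "nzhkao" → 6 new (n, z, h, k, a, o)
  "mgaykhzznr" → prefix "mgay" already present; 6 new (k, h, z, z, n, r)
  "szadxl" → prefix "szad" already present; 2 new (x, l)
  "mgayrdwsl" → prefix "mgay" already present; 5 new (r, d, w, s, l)
  "szadpr" → prefix "szad" already present; 2 new (p, r)
  "szadwfwe" → prefix "szad" already present; 4 new (w, f, w, e)
  "mgaycqwkcs" → prefix "mgay" already present; 6 new (c, q, w, k, c, s)
  "mgayv" → prefix "mgay" already present; 1 new (v)
  "nzhmykj" → prefix "nzh" already present; 4 new (m, y, k, j)
Total nodes = 9 + 5 + 4 + 6 + 3 + 4 + 6 + 6 + 2 + 5 + 2 + 4 + 6 + 1 + 4 = 67

67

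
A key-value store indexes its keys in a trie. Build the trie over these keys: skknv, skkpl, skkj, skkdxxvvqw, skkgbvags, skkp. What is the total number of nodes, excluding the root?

21

For each word, the new-node count is its length minus the longest prefix already in the trie:
  "skknv" → 5 new (s, k, k, n, v)
  "skkpl" → prefix "skk" already present; 2 new (p, l)
  "skkj" → prefix "skk" already present; 1 new (j)
  "skkdxxvvqw" → prefix "skk" already present; 7 new (d, x, x, v, v, q, w)
  "skkgbvags" → prefix "skk" already present; 6 new (g, b, v, a, g, s)
  "skkp" → prefix "skkp" already present; 0 new (none)
Total nodes = 5 + 2 + 1 + 7 + 6 + 0 = 21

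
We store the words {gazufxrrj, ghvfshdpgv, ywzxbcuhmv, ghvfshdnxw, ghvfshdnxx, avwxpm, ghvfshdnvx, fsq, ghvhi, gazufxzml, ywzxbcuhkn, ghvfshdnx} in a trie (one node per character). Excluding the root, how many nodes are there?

Count nodes per top-level branch (shared prefixes stored once):
  'a'-branch (avwxpm): 6 nodes
  'f'-branch (fsq): 3 nodes
  'g'-branch (gazufxrrj, gazufxzml, ghvfshdnvx, ghvfshdnx, ghvfshdnxw, ghvfshdnxx, ghvfshdpgv, ghvhi): 29 nodes
  'y'-branch (ywzxbcuhkn, ywzxbcuhmv): 12 nodes
Sum: 50

50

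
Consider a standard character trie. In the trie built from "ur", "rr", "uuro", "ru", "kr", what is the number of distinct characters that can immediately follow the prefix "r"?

The children of the "r" node are the distinct next characters among strings starting with "r".
Characters that immediately follow "r" among the stored strings: {r, u}.
That node has 2 child edges.

2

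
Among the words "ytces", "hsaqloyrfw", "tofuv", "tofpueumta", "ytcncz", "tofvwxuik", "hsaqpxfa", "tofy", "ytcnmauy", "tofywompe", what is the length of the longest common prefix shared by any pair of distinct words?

4

The deepest shared node is where two words last agree before diverging.
e.g. "hsaqloyrfw" and "hsaqpxfa" share the prefix "hsaq" of length 4; no pair shares a longer one.
Longest shared-prefix length: 4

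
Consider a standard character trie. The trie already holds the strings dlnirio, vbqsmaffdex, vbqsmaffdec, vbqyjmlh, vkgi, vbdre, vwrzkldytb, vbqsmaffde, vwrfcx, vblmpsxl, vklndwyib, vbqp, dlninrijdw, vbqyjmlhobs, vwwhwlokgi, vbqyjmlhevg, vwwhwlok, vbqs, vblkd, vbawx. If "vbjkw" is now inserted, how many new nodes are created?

3

The longest prefix of "vbjkw" already in the trie is "vb" (length 2).
So 5 − 2 = 3 new nodes.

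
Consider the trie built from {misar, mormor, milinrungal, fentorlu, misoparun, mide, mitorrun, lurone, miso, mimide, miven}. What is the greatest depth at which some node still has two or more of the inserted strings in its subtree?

4

Look for the deepest trie node that still has at least two words in its subtree.
"miso" and "misoparun" agree on "miso" (4 characters) before diverging; nothing deeper is shared.
Longest shared-prefix length: 4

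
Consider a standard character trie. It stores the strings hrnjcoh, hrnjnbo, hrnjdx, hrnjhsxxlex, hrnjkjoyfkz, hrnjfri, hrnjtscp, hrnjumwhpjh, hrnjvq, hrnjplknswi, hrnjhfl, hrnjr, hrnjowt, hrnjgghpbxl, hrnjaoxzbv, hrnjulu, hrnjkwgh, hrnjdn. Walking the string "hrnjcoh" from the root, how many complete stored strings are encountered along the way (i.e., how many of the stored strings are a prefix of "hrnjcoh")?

Walk "hrnjcoh" from the root; an end-of-word marker is hit whenever a stored word is a prefix of "hrnjcoh".
Prefixes of the query that are stored words: "hrnjcoh"
Count: 1

1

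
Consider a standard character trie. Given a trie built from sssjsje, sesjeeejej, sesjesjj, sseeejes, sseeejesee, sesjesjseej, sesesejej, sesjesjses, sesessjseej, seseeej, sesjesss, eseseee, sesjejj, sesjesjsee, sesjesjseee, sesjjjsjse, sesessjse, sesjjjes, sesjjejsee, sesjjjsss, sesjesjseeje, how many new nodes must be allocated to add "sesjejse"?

Walking "sesjejse" from the root, the first 6 characters ("sesjej") follow existing edges; "s" is the first miss.
So 8 − 6 = 2 new nodes.

2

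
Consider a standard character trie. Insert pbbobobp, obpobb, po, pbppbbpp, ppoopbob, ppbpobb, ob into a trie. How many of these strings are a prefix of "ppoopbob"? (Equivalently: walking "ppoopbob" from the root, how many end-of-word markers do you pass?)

Traverse "ppoopbob" character by character; count nodes along the way that are marked as word ends.
Prefixes of the query that are stored words: "ppoopbob"
Count: 1

1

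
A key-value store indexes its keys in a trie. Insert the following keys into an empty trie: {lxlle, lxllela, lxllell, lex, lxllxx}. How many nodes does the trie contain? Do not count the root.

Trie structure (* marks end of a word):
(root)
└─ l
   ├─ e
   │  └─ x *
   └─ x
      └─ l
         └─ l
            ├─ e *
            │  └─ l
            │     ├─ a *
            │     └─ l *
            └─ x
               └─ x *
Counting every labelled node above: 12.

12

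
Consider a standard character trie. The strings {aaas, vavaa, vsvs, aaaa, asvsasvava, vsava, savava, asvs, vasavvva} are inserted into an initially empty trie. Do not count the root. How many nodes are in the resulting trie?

37

For each word, the new-node count is its length minus the longest prefix already in the trie:
  "aaas" → 4 new (a, a, a, s)
  "vavaa" → 5 new (v, a, v, a, a)
  "vsvs" → prefix "v" already present; 3 new (s, v, s)
  "aaaa" → prefix "aaa" already present; 1 new (a)
  "asvsasvava" → prefix "a" already present; 9 new (s, v, s, a, s, v, a, v, a)
  "vsava" → prefix "vs" already present; 3 new (a, v, a)
  "savava" → 6 new (s, a, v, a, v, a)
  "asvs" → prefix "asvs" already present; 0 new (none)
  "vasavvva" → prefix "va" already present; 6 new (s, a, v, v, v, a)
Total nodes = 4 + 5 + 3 + 1 + 9 + 3 + 6 + 0 + 6 = 37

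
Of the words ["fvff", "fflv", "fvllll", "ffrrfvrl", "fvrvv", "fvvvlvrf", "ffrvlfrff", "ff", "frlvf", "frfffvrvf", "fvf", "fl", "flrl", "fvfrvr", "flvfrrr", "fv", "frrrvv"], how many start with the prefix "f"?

17

Filter for entries beginning with "f":
Matches: "ff", "fflv", "ffrrfvrl", "ffrvlfrff", "fl", "flrl", "flvfrrr", "frfffvrvf", "frlvf", "frrrvv", "fv", "fvf", "fvff", "fvfrvr", "fvllll", "fvrvv", "fvvvlvrf"
Count: 17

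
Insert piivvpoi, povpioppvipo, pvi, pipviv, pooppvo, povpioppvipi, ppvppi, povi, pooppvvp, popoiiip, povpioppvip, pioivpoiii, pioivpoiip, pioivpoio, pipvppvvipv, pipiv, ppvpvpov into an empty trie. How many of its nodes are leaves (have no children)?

16

Leaves are exactly the stored words that no other stored word extends.
Those words: "piivvpoi", "pioivpoiii", "pioivpoiip", "pioivpoio", "pipiv", "pipviv", "pipvppvvipv", "pooppvo", "pooppvvp", "popoiiip", "povi", "povpioppvipi", "povpioppvipo", "ppvppi", "ppvpvpov", "pvi"
Leaf count: 16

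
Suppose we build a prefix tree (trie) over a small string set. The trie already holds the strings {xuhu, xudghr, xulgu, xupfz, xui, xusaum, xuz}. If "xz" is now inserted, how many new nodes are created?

"x" is already a path in the trie; the remaining "z" must be added.
New nodes needed: |"xz"| − 1 = 2 − 1 = 1.

1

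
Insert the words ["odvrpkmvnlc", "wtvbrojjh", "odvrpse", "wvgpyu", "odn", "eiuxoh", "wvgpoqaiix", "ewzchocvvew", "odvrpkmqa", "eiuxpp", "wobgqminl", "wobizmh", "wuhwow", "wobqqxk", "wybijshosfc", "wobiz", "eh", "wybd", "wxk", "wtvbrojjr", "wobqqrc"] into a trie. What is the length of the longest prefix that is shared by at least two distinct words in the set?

8

Look for the deepest trie node that still has at least two words in its subtree.
"wtvbrojjh" and "wtvbrojjr" agree on "wtvbrojj" (8 characters) before diverging; nothing deeper is shared.
Longest shared-prefix length: 8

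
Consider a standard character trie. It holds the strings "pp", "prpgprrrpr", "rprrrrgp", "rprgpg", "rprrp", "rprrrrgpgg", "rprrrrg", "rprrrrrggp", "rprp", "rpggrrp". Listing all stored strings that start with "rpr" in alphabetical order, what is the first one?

rprgpg

Filter for "rpr…" and sort: "rprgpg", "rprp", "rprrp", "rprrrrg", "rprrrrgp", "rprrrrgpgg", "rprrrrrggp"
The 1st is rprgpg.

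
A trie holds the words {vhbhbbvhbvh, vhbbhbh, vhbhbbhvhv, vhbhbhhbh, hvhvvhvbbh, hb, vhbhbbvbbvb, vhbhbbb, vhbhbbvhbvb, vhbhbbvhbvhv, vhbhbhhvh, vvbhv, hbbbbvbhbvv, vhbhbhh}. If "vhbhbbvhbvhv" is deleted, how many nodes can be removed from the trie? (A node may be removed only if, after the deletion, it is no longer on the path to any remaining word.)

1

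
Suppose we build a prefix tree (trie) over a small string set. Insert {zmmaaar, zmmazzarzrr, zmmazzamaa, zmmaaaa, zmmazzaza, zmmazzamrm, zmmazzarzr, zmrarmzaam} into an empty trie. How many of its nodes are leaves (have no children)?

7

A leaf is a node with no children — equivalently, the end of a word that is not a proper prefix of any other stored word.
Those words: "zmmaaaa", "zmmaaar", "zmmazzamaa", "zmmazzamrm", "zmmazzarzrr", "zmmazzaza", "zmrarmzaam"
Leaf count: 7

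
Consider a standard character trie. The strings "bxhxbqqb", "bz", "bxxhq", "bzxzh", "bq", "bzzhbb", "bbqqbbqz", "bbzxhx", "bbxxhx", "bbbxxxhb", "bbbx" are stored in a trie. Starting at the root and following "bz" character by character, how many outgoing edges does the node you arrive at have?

Follow the path "bz" to its node, then look at its outgoing edges.
Characters that immediately follow "bz" among the stored strings: {x, z}.
That node has 2 child edges.

2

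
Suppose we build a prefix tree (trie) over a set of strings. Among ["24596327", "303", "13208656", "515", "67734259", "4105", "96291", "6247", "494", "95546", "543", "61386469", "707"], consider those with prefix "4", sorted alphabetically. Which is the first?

Words with prefix "4", in lexicographic order: "4105", "494"
The 1st is 4105.

4105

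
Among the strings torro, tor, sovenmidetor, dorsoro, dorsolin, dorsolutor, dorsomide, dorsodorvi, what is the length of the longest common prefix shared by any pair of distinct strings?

Equivalently: take the maximum, over all pairs, of their longest common prefix length.
"dorsolin" and "dorsolutor" agree on "dorsol" (6 characters) before diverging; nothing deeper is shared.
Longest shared-prefix length: 6

6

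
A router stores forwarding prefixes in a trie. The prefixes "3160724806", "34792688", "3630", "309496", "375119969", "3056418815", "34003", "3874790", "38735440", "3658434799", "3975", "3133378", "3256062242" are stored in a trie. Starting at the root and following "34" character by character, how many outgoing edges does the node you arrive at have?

Walk "34" from the root, arriving at one node.
Distinct next characters after "34": 0, 7.
That node has 2 child edges.

2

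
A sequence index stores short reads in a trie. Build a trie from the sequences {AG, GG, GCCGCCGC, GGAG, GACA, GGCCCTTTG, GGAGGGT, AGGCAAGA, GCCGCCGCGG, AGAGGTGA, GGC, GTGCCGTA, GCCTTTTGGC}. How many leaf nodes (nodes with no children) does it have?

A leaf is a node with no children — equivalently, the end of a word that is not a proper prefix of any other stored word.
Those words: "AGAGGTGA", "AGGCAAGA", "GACA", "GCCGCCGCGG", "GCCTTTTGGC", "GGAGGGT", "GGCCCTTTG", "GTGCCGTA"
Leaf count: 8

8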